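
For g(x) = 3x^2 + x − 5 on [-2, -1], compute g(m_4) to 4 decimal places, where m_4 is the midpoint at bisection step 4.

-0.2383

g(-1.5) = 0.25 > 0, so the root lies in [-1.5, -1]
g(-1.25) = -1.5625 < 0, so the root lies in [-1.5, -1.25]
g(-1.375) = -0.703125 < 0, so the root lies in [-1.5, -1.375]
g(-1.4375) = -0.2383 < 0, so the root lies in [-1.5, -1.4375]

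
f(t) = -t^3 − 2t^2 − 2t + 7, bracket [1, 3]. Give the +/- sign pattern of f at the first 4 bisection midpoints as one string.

---+

f(2) = -13 < 0, so the root lies in [1, 2]
f(1.5) = -3.875 < 0, so the root lies in [1, 1.5]
f(1.25) = -0.578125 < 0, so the root lies in [1, 1.25]
f(1.125) = 0.7949 > 0, so the root lies in [1.125, 1.25]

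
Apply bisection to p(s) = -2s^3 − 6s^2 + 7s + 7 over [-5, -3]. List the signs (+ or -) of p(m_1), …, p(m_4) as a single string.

+-+-

s = -4 gives p = 11, positive; keep [-4, -3]
s = -3.5 gives p = -5.25, negative; keep [-4, -3.5]
s = -3.75 gives p = 1.84375, positive; keep [-3.75, -3.5]
s = -3.625 gives p = -1.9492, negative; keep [-3.75, -3.625]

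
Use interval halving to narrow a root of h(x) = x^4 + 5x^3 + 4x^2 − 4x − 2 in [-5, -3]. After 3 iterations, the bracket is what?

[-3.75, -3.5]

x = -4 gives h = 14, positive; keep [-4, -3]
x = -3.5 gives h = -3.3125, negative; keep [-4, -3.5]
x = -3.75 gives h = 3.332031, positive; keep [-3.75, -3.5]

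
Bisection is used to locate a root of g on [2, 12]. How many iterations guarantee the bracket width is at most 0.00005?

18

Width after n steps is 10/2^n. Need 2^n ≥ 10/0.00005 = 200000.
2^17 = 131072 < 200000 ≤ 2^18 = 262144, so n = 18.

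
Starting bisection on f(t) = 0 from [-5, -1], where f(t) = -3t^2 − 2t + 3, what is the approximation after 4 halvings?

t = -3 gives f = -18, negative; keep [-3, -1]
t = -2 gives f = -5, negative; keep [-2, -1]
t = -1.5 gives f = -0.75, negative; keep [-1.5, -1]
t = -1.25 gives f = 0.8125, positive; keep [-1.5, -1.25]

-1.25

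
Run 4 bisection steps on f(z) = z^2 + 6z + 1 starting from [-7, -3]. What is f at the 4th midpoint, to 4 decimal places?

-0.4375

m = -5, f(m) = -4 (−); new bracket [-7, -5]
m = -6, f(m) = 1 (+); new bracket [-6, -5]
m = -5.5, f(m) = -1.75 (−); new bracket [-6, -5.5]
m = -5.75, f(m) = -0.4375 (−); new bracket [-6, -5.75]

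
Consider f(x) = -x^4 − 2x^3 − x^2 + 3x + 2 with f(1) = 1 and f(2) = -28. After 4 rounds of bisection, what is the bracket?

m = 1.5, f(m) = -7.5625 (−); new bracket [1, 1.5]
m = 1.25, f(m) = -2.160156 (−); new bracket [1, 1.25]
m = 1.125, f(m) = -0.340088 (−); new bracket [1, 1.125]
m = 1.0625, f(m) = 0.3852 (+); new bracket [1.0625, 1.125]

[1.0625, 1.125]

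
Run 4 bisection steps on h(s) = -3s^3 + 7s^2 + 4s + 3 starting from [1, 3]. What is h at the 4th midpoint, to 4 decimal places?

1.0684

s = 2 gives h = 15, positive; keep [2, 3]
s = 2.5 gives h = 9.875, positive; keep [2.5, 3]
s = 2.75 gives h = 4.546875, positive; keep [2.75, 3]
s = 2.875 gives h = 1.0684, positive; keep [2.875, 3]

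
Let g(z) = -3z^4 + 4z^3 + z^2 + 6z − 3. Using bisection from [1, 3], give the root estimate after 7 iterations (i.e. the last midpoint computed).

midpoint 2: g = -3 < 0 → [1, 2]
midpoint 1.5: g = 6.5625 > 0 → [1.5, 2]
midpoint 1.75: g = 3.863281 > 0 → [1.75, 2]
midpoint 1.875: g = 1.054 > 0 → [1.875, 2]
midpoint 1.9375: g = -0.8038 < 0 → [1.875, 1.9375]
midpoint 1.90625: g = 0.1657 > 0 → [1.90625, 1.9375]
midpoint 1.921875: g = -0.3087 < 0 → [1.90625, 1.921875]

1.921875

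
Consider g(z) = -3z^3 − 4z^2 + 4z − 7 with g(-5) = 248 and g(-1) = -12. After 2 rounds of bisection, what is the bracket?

g(-3) = 26 > 0, so the root lies in [-3, -1]
g(-2) = -7 < 0, so the root lies in [-3, -2]

[-3, -2]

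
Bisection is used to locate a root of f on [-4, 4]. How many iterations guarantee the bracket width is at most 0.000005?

Width after n steps is 8/2^n. Need 2^n ≥ 8/0.000005 = 1600000.
2^20 = 1048576 < 1600000 ≤ 2^21 = 2097152, so n = 21.

21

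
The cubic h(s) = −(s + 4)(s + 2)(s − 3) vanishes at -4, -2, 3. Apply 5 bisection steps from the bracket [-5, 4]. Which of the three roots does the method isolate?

m = -0.5, h(m) = 18.375 (+); new bracket [-0.5, 4]
m = 1.75, h(m) = 26.953125 (+); new bracket [1.75, 4]
m = 2.875, h(m) = 4.189453 (+); new bracket [2.875, 4]
m = 3.4375, h(m) = -17.6931 (−); new bracket [2.875, 3.4375]
m = 3.15625, h(m) = -5.7655 (−); new bracket [2.875, 3.15625]

3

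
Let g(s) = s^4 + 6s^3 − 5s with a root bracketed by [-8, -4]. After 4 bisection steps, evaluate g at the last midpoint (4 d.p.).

-18.7773

g(-6) = 30 > 0, so the root lies in [-6, -4]
g(-5) = -100 < 0, so the root lies in [-6, -5]
g(-5.5) = -55.6875 < 0, so the root lies in [-6, -5.5]
g(-5.75) = -18.7773 < 0, so the root lies in [-6, -5.75]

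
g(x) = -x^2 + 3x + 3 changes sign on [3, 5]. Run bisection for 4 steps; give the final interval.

m = 4, g(m) = -1 (−); new bracket [3, 4]
m = 3.5, g(m) = 1.25 (+); new bracket [3.5, 4]
m = 3.75, g(m) = 0.1875 (+); new bracket [3.75, 4]
m = 3.875, g(m) = -0.3906 (−); new bracket [3.75, 3.875]

[3.75, 3.875]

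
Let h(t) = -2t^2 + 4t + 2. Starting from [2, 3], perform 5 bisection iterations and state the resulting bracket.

midpoint 2.5: h = -0.5 < 0 → [2, 2.5]
midpoint 2.25: h = 0.875 > 0 → [2.25, 2.5]
midpoint 2.375: h = 0.21875 > 0 → [2.375, 2.5]
midpoint 2.4375: h = -0.1328 < 0 → [2.375, 2.4375]
midpoint 2.40625: h = 0.0449 > 0 → [2.40625, 2.4375]

[2.40625, 2.4375]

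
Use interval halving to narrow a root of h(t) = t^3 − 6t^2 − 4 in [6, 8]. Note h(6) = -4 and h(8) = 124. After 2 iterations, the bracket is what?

midpoint 7: h = 45 > 0 → [6, 7]
midpoint 6.5: h = 17.125 > 0 → [6, 6.5]

[6, 6.5]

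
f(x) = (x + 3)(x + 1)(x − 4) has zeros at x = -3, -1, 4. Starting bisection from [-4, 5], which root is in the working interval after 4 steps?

4

f(0.5) = -18.375 < 0, so the root lies in [0.5, 5]
f(2.75) = -26.953125 < 0, so the root lies in [2.75, 5]
f(3.875) = -4.189453 < 0, so the root lies in [3.875, 5]
f(4.4375) = 17.6931 > 0, so the root lies in [3.875, 4.4375]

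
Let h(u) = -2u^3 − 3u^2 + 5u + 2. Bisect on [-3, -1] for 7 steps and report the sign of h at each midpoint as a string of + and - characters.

midpoint -2: h = -4 < 0 → [-3, -2]
midpoint -2.5: h = 2 > 0 → [-2.5, -2]
midpoint -2.25: h = -1.65625 < 0 → [-2.5, -2.25]
midpoint -2.375: h = -0.0039 < 0 → [-2.5, -2.375]
midpoint -2.4375: h = 0.9526 > 0 → [-2.4375, -2.375]
midpoint -2.40625: h = 0.4632 > 0 → [-2.40625, -2.375]
midpoint -2.390625: h = 0.2269 > 0 → [-2.390625, -2.375]

-+--+++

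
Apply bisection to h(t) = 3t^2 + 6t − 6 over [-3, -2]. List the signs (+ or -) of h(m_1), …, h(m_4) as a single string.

-+--

m = -2.5, h(m) = -2.25 (−); new bracket [-3, -2.5]
m = -2.75, h(m) = 0.1875 (+); new bracket [-2.75, -2.5]
m = -2.625, h(m) = -1.078125 (−); new bracket [-2.75, -2.625]
m = -2.6875, h(m) = -0.457 (−); new bracket [-2.75, -2.6875]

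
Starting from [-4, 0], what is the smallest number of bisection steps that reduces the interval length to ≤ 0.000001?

Width after n steps is 4/2^n. Need 2^n ≥ 4/0.000001 = 4000000.
2^21 = 2097152 < 4000000 ≤ 2^22 = 4194304, so n = 22.

22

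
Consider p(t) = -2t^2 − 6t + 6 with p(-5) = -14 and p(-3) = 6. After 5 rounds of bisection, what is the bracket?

[-3.8125, -3.75]

m = -4, p(m) = -2 (−); new bracket [-4, -3]
m = -3.5, p(m) = 2.5 (+); new bracket [-4, -3.5]
m = -3.75, p(m) = 0.375 (+); new bracket [-4, -3.75]
m = -3.875, p(m) = -0.7812 (−); new bracket [-3.875, -3.75]
m = -3.8125, p(m) = -0.1953 (−); new bracket [-3.8125, -3.75]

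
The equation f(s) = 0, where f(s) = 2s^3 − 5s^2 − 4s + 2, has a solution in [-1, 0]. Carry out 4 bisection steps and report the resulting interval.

midpoint -0.5: f = 2.5 > 0 → [-1, -0.5]
midpoint -0.75: f = 1.34375 > 0 → [-1, -0.75]
midpoint -0.875: f = 0.332031 > 0 → [-1, -0.875]
midpoint -0.9375: f = -0.2925 < 0 → [-0.9375, -0.875]

[-0.9375, -0.875]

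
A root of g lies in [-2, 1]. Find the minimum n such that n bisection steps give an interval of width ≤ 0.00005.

Width after n steps is 3/2^n. Need 2^n ≥ 3/0.00005 = 60000.
2^15 = 32768 < 60000 ≤ 2^16 = 65536, so n = 16.

16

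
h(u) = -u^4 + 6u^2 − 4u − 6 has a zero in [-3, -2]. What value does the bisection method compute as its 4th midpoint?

h(-2.5) = 2.4375 > 0, so the root lies in [-3, -2.5]
h(-2.75) = -6.816406 < 0, so the root lies in [-2.75, -2.5]
h(-2.625) = -1.636963 < 0, so the root lies in [-2.625, -2.5]
h(-2.5625) = 0.5307 > 0, so the root lies in [-2.625, -2.5625]

-2.5625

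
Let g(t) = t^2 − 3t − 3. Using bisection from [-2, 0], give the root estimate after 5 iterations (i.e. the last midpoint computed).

-0.8125

t = -1 gives g = 1, positive; keep [-1, 0]
t = -0.5 gives g = -1.25, negative; keep [-1, -0.5]
t = -0.75 gives g = -0.1875, negative; keep [-1, -0.75]
t = -0.875 gives g = 0.3906, positive; keep [-0.875, -0.75]
t = -0.8125 gives g = 0.0977, positive; keep [-0.8125, -0.75]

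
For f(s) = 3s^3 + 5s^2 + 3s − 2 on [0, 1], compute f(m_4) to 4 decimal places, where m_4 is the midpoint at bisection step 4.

f(0.5) = 1.125 > 0, so the root lies in [0, 0.5]
f(0.25) = -0.890625 < 0, so the root lies in [0.25, 0.5]
f(0.375) = -0.013672 < 0, so the root lies in [0.375, 0.5]
f(0.4375) = 0.5208 > 0, so the root lies in [0.375, 0.4375]

0.5208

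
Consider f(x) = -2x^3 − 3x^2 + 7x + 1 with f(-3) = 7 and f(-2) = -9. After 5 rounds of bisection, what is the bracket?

[-2.75, -2.71875]

f(-2.5) = -4 < 0, so the root lies in [-3, -2.5]
f(-2.75) = 0.65625 > 0, so the root lies in [-2.75, -2.5]
f(-2.625) = -1.871094 < 0, so the root lies in [-2.75, -2.625]
f(-2.6875) = -0.6587 < 0, so the root lies in [-2.75, -2.6875]
f(-2.71875) = -0.0142 < 0, so the root lies in [-2.75, -2.71875]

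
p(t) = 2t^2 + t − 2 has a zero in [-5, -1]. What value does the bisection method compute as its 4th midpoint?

midpoint -3: p = 13 > 0 → [-3, -1]
midpoint -2: p = 4 > 0 → [-2, -1]
midpoint -1.5: p = 1 > 0 → [-1.5, -1]
midpoint -1.25: p = -0.125 < 0 → [-1.5, -1.25]

-1.25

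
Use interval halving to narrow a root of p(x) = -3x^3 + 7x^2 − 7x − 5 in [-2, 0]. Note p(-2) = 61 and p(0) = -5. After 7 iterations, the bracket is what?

[-0.46875, -0.453125]

midpoint -1: p = 12 > 0 → [-1, 0]
midpoint -0.5: p = 0.625 > 0 → [-0.5, 0]
midpoint -0.25: p = -2.765625 < 0 → [-0.5, -0.25]
midpoint -0.375: p = -1.2324 < 0 → [-0.5, -0.375]
midpoint -0.4375: p = -0.3464 < 0 → [-0.5, -0.4375]
midpoint -0.46875: p = 0.1283 > 0 → [-0.46875, -0.4375]
midpoint -0.453125: p = -0.1118 < 0 → [-0.46875, -0.453125]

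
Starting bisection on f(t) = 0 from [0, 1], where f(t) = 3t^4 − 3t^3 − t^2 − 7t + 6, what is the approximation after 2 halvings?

f(0.5) = 2.0625 > 0, so the root lies in [0.5, 1]
f(0.75) = -0.128906 < 0, so the root lies in [0.5, 0.75]

0.75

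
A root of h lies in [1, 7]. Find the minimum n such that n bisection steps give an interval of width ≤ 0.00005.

17

Width after n steps is 6/2^n. Need 2^n ≥ 6/0.00005 = 120000.
2^16 = 65536 < 120000 ≤ 2^17 = 131072, so n = 17.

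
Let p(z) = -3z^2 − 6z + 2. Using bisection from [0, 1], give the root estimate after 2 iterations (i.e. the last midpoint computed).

0.25

p(0.5) = -1.75 < 0, so the root lies in [0, 0.5]
p(0.25) = 0.3125 > 0, so the root lies in [0.25, 0.5]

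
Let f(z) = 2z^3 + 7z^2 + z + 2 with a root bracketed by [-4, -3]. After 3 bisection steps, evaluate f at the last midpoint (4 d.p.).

1.4727

z = -3.5 gives f = -1.5, negative; keep [-3.5, -3]
z = -3.25 gives f = 4.03125, positive; keep [-3.5, -3.25]
z = -3.375 gives f = 1.472656, positive; keep [-3.5, -3.375]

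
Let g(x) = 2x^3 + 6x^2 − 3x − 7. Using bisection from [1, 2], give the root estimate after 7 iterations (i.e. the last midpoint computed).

1.1171875

x = 1.5 gives g = 8.75, positive; keep [1, 1.5]
x = 1.25 gives g = 2.53125, positive; keep [1, 1.25]
x = 1.125 gives g = 0.066406, positive; keep [1, 1.125]
x = 1.0625 gives g = -1.0151, negative; keep [1.0625, 1.125]
x = 1.09375 gives g = -0.4866, negative; keep [1.09375, 1.125]
x = 1.109375 gives g = -0.2132, negative; keep [1.109375, 1.125]
x = 1.1171875 gives g = -0.0742, negative; keep [1.1171875, 1.125]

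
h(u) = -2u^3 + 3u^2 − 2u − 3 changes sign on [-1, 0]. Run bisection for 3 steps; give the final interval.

midpoint -0.5: h = -1 < 0 → [-1, -0.5]
midpoint -0.75: h = 1.03125 > 0 → [-0.75, -0.5]
midpoint -0.625: h = -0.089844 < 0 → [-0.75, -0.625]

[-0.75, -0.625]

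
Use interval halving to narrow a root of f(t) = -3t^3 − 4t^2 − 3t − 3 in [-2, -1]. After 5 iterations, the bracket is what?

[-1.21875, -1.1875]

t = -1.5 gives f = 2.625, positive; keep [-1.5, -1]
t = -1.25 gives f = 0.359375, positive; keep [-1.25, -1]
t = -1.125 gives f = -0.416016, negative; keep [-1.25, -1.125]
t = -1.1875 gives f = -0.0544, negative; keep [-1.25, -1.1875]
t = -1.21875 gives f = 0.1457, positive; keep [-1.21875, -1.1875]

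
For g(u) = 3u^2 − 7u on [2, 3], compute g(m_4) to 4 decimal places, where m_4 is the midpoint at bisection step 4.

-0.1445

m = 2.5, g(m) = 1.25 (+); new bracket [2, 2.5]
m = 2.25, g(m) = -0.5625 (−); new bracket [2.25, 2.5]
m = 2.375, g(m) = 0.296875 (+); new bracket [2.25, 2.375]
m = 2.3125, g(m) = -0.1445 (−); new bracket [2.3125, 2.375]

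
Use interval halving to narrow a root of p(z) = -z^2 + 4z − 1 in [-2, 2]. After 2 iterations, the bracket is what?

[0, 1]

z = 0 gives p = -1, negative; keep [0, 2]
z = 1 gives p = 2, positive; keep [0, 1]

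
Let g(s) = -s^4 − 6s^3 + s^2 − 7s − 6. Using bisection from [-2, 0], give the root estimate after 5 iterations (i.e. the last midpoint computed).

-0.5625

s = -1 gives g = 7, positive; keep [-1, 0]
s = -0.5 gives g = -1.5625, negative; keep [-1, -0.5]
s = -0.75 gives g = 2.027344, positive; keep [-0.75, -0.5]
s = -0.625 gives g = 0.0779, positive; keep [-0.625, -0.5]
s = -0.5625 gives g = -0.7783, negative; keep [-0.625, -0.5625]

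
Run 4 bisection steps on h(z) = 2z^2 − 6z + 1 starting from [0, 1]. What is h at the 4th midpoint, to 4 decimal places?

-0.0547

midpoint 0.5: h = -1.5 < 0 → [0, 0.5]
midpoint 0.25: h = -0.375 < 0 → [0, 0.25]
midpoint 0.125: h = 0.28125 > 0 → [0.125, 0.25]
midpoint 0.1875: h = -0.0547 < 0 → [0.125, 0.1875]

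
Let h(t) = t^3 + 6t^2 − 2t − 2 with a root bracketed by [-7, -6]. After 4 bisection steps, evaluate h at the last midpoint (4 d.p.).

midpoint -6.5: h = -10.125 < 0 → [-6.5, -6]
midpoint -6.25: h = 0.734375 > 0 → [-6.5, -6.25]
midpoint -6.375: h = -4.490234 < 0 → [-6.375, -6.25]
midpoint -6.3125: h = -1.8274 < 0 → [-6.3125, -6.25]

-1.8274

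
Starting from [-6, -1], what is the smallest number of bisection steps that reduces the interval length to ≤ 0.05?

Width after n steps is 5/2^n. Need 2^n ≥ 5/0.05 = 100.
2^6 = 64 < 100 ≤ 2^7 = 128, so n = 7.

7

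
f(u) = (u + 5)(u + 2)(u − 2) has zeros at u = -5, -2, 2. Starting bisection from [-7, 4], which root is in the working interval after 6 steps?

m = -1.5, f(m) = -6.125 (−); new bracket [-1.5, 4]
m = 1.25, f(m) = -15.234375 (−); new bracket [1.25, 4]
m = 2.625, f(m) = 22.041016 (+); new bracket [1.25, 2.625]
m = 1.9375, f(m) = -1.7073 (−); new bracket [1.9375, 2.625]
m = 2.28125, f(m) = 8.7674 (+); new bracket [1.9375, 2.28125]
m = 2.109375, f(m) = 3.1954 (+); new bracket [1.9375, 2.109375]

2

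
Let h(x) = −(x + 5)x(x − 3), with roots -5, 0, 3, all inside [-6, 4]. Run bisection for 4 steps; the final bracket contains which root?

h(-1) = -16 < 0, so the root lies in [-6, -1]
h(-3.5) = -34.125 < 0, so the root lies in [-6, -3.5]
h(-4.75) = -9.203125 < 0, so the root lies in [-6, -4.75]
h(-5.375) = 16.8809 > 0, so the root lies in [-5.375, -4.75]

-5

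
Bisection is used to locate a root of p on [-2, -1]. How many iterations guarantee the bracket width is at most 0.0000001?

Width after n steps is 1/2^n. Need 2^n ≥ 1/0.0000001 = 10000000.
2^23 = 8388608 < 10000000 ≤ 2^24 = 16777216, so n = 24.

24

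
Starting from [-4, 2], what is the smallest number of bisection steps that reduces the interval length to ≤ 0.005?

Width after n steps is 6/2^n. Need 2^n ≥ 6/0.005 = 1200.
2^10 = 1024 < 1200 ≤ 2^11 = 2048, so n = 11.

11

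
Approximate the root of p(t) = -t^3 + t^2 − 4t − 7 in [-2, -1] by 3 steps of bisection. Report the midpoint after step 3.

midpoint -1.5: p = 4.625 > 0 → [-1.5, -1]
midpoint -1.25: p = 1.515625 > 0 → [-1.25, -1]
midpoint -1.125: p = 0.189453 > 0 → [-1.125, -1]

-1.125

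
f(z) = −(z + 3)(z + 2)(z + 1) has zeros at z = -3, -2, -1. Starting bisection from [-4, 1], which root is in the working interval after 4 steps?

-1

m = -1.5, f(m) = 0.375 (+); new bracket [-1.5, 1]
m = -0.25, f(m) = -3.609375 (−); new bracket [-1.5, -0.25]
m = -0.875, f(m) = -0.298828 (−); new bracket [-1.5, -0.875]
m = -1.1875, f(m) = 0.2761 (+); new bracket [-1.1875, -0.875]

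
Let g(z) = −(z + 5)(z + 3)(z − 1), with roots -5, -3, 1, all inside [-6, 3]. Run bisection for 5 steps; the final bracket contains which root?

midpoint -1.5: g = 13.125 > 0 → [-1.5, 3]
midpoint 0.75: g = 5.390625 > 0 → [0.75, 3]
midpoint 1.875: g = -29.326172 < 0 → [0.75, 1.875]
midpoint 1.3125: g = -8.5071 < 0 → [0.75, 1.3125]
midpoint 1.03125: g = -0.7598 < 0 → [0.75, 1.03125]

1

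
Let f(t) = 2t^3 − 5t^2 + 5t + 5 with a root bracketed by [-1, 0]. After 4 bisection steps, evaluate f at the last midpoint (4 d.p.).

f(-0.5) = 1 > 0, so the root lies in [-1, -0.5]
f(-0.75) = -2.40625 < 0, so the root lies in [-0.75, -0.5]
f(-0.625) = -0.566406 < 0, so the root lies in [-0.625, -0.5]
f(-0.5625) = 0.2495 > 0, so the root lies in [-0.625, -0.5625]

0.2495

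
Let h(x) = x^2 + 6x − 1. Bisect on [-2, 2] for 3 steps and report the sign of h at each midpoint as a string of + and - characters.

-++

midpoint 0: h = -1 < 0 → [0, 2]
midpoint 1: h = 6 > 0 → [0, 1]
midpoint 0.5: h = 2.25 > 0 → [0, 0.5]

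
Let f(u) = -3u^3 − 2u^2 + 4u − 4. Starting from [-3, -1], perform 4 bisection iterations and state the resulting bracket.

m = -2, f(m) = 4 (+); new bracket [-2, -1]
m = -1.5, f(m) = -4.375 (−); new bracket [-2, -1.5]
m = -1.75, f(m) = -1.046875 (−); new bracket [-2, -1.75]
m = -1.875, f(m) = 1.2441 (+); new bracket [-1.875, -1.75]

[-1.875, -1.75]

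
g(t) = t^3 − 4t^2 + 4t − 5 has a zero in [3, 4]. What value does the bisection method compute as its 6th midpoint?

3.234375

g(3.5) = 2.875 > 0, so the root lies in [3, 3.5]
g(3.25) = 0.078125 > 0, so the root lies in [3, 3.25]
g(3.125) = -1.044922 < 0, so the root lies in [3.125, 3.25]
g(3.1875) = -0.5051 < 0, so the root lies in [3.1875, 3.25]
g(3.21875) = -0.219 < 0, so the root lies in [3.21875, 3.25]
g(3.234375) = -0.0718 < 0, so the root lies in [3.234375, 3.25]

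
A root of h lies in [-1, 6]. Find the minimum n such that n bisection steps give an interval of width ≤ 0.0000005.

Width after n steps is 7/2^n. Need 2^n ≥ 7/0.0000005 = 14000000.
2^23 = 8388608 < 14000000 ≤ 2^24 = 16777216, so n = 24.

24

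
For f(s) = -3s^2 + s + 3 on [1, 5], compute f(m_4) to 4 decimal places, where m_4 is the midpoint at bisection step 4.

midpoint 3: f = -21 < 0 → [1, 3]
midpoint 2: f = -7 < 0 → [1, 2]
midpoint 1.5: f = -2.25 < 0 → [1, 1.5]
midpoint 1.25: f = -0.4375 < 0 → [1, 1.25]

-0.4375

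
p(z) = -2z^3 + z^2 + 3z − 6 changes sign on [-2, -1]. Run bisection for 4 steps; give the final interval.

[-1.625, -1.5625]

m = -1.5, p(m) = -1.5 (−); new bracket [-2, -1.5]
m = -1.75, p(m) = 2.53125 (+); new bracket [-1.75, -1.5]
m = -1.625, p(m) = 0.347656 (+); new bracket [-1.625, -1.5]
m = -1.5625, p(m) = -0.6167 (−); new bracket [-1.625, -1.5625]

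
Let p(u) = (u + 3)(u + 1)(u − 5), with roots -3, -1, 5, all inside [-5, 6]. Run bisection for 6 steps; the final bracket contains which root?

midpoint 0.5: p = -23.625 < 0 → [0.5, 6]
midpoint 3.25: p = -46.484375 < 0 → [3.25, 6]
midpoint 4.625: p = -16.083984 < 0 → [4.625, 6]
midpoint 5.3125: p = 16.3977 > 0 → [4.625, 5.3125]
midpoint 4.96875: p = -1.4864 < 0 → [4.96875, 5.3125]
midpoint 5.140625: p = 7.0296 > 0 → [4.96875, 5.140625]

5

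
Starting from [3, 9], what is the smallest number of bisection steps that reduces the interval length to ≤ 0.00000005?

Width after n steps is 6/2^n. Need 2^n ≥ 6/0.00000005 = 120000000.
2^26 = 67108864 < 120000000 ≤ 2^27 = 134217728, so n = 27.

27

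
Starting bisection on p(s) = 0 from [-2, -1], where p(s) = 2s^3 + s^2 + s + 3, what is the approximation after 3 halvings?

-1.125

m = -1.5, p(m) = -3 (−); new bracket [-1.5, -1]
m = -1.25, p(m) = -0.59375 (−); new bracket [-1.25, -1]
m = -1.125, p(m) = 0.292969 (+); new bracket [-1.25, -1.125]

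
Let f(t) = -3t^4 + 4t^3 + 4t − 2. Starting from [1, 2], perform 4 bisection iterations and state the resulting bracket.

[1.625, 1.6875]

f(1.5) = 2.3125 > 0, so the root lies in [1.5, 2]
f(1.75) = -1.699219 < 0, so the root lies in [1.5, 1.75]
f(1.625) = 0.745361 > 0, so the root lies in [1.625, 1.75]
f(1.6875) = -0.3558 < 0, so the root lies in [1.625, 1.6875]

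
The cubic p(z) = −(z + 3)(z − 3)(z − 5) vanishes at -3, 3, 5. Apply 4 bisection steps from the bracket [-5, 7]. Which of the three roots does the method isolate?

m = 1, p(m) = -32 (−); new bracket [-5, 1]
m = -2, p(m) = -35 (−); new bracket [-5, -2]
m = -3.5, p(m) = 27.625 (+); new bracket [-3.5, -2]
m = -2.75, p(m) = -11.1406 (−); new bracket [-3.5, -2.75]

-3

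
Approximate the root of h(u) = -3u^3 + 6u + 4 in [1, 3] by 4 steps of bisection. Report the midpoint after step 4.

1.625

u = 2 gives h = -8, negative; keep [1, 2]
u = 1.5 gives h = 2.875, positive; keep [1.5, 2]
u = 1.75 gives h = -1.578125, negative; keep [1.5, 1.75]
u = 1.625 gives h = 0.877, positive; keep [1.625, 1.75]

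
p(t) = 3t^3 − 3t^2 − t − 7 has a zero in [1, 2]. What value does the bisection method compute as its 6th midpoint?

m = 1.5, p(m) = -5.125 (−); new bracket [1.5, 2]
m = 1.75, p(m) = -1.859375 (−); new bracket [1.75, 2]
m = 1.875, p(m) = 0.353516 (+); new bracket [1.75, 1.875]
m = 1.8125, p(m) = -0.8049 (−); new bracket [1.8125, 1.875]
m = 1.84375, p(m) = -0.239 (−); new bracket [1.84375, 1.875]
m = 1.859375, p(m) = 0.0539 (+); new bracket [1.84375, 1.859375]

1.859375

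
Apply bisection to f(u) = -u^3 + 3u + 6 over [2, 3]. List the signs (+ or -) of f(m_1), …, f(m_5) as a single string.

f(2.5) = -2.125 < 0, so the root lies in [2, 2.5]
f(2.25) = 1.359375 > 0, so the root lies in [2.25, 2.5]
f(2.375) = -0.271484 < 0, so the root lies in [2.25, 2.375]
f(2.3125) = 0.571 > 0, so the root lies in [2.3125, 2.375]
f(2.34375) = 0.1566 > 0, so the root lies in [2.34375, 2.375]

-+-++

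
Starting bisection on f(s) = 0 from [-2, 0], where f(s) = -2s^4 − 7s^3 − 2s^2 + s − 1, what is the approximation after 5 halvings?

-0.8125

f(-1) = 1 > 0, so the root lies in [-1, 0]
f(-0.5) = -1.25 < 0, so the root lies in [-1, -0.5]
f(-0.75) = -0.554688 < 0, so the root lies in [-1, -0.75]
f(-0.875) = 0.1108 > 0, so the root lies in [-0.875, -0.75]
f(-0.8125) = -0.2498 < 0, so the root lies in [-0.875, -0.8125]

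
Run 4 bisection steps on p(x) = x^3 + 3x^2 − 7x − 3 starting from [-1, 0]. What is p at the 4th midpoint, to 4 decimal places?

x = -0.5 gives p = 1.125, positive; keep [-0.5, 0]
x = -0.25 gives p = -1.078125, negative; keep [-0.5, -0.25]
x = -0.375 gives p = -0.005859, negative; keep [-0.5, -0.375]
x = -0.4375 gives p = 0.553, positive; keep [-0.4375, -0.375]

0.5530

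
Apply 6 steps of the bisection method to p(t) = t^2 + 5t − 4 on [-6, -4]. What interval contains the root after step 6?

[-5.71875, -5.6875]

midpoint -5: p = -4 < 0 → [-6, -5]
midpoint -5.5: p = -1.25 < 0 → [-6, -5.5]
midpoint -5.75: p = 0.3125 > 0 → [-5.75, -5.5]
midpoint -5.625: p = -0.4844 < 0 → [-5.75, -5.625]
midpoint -5.6875: p = -0.0898 < 0 → [-5.75, -5.6875]
midpoint -5.71875: p = 0.1104 > 0 → [-5.71875, -5.6875]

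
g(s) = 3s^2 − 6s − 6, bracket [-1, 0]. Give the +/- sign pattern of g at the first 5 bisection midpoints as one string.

g(-0.5) = -2.25 < 0, so the root lies in [-1, -0.5]
g(-0.75) = 0.1875 > 0, so the root lies in [-0.75, -0.5]
g(-0.625) = -1.078125 < 0, so the root lies in [-0.75, -0.625]
g(-0.6875) = -0.457 < 0, so the root lies in [-0.75, -0.6875]
g(-0.71875) = -0.1377 < 0, so the root lies in [-0.75, -0.71875]

-+---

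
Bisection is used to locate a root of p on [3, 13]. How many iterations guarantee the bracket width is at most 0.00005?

Width after n steps is 10/2^n. Need 2^n ≥ 10/0.00005 = 200000.
2^17 = 131072 < 200000 ≤ 2^18 = 262144, so n = 18.

18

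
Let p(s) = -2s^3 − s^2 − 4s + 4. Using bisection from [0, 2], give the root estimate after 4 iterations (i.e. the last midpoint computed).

0.625

midpoint 1: p = -3 < 0 → [0, 1]
midpoint 0.5: p = 1.5 > 0 → [0.5, 1]
midpoint 0.75: p = -0.40625 < 0 → [0.5, 0.75]
midpoint 0.625: p = 0.6211 > 0 → [0.625, 0.75]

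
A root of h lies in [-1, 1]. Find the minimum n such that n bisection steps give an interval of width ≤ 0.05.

6

Width after n steps is 2/2^n. Need 2^n ≥ 2/0.05 = 40.
2^5 = 32 < 40 ≤ 2^6 = 64, so n = 6.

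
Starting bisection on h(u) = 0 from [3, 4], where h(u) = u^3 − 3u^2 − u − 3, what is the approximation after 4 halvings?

m = 3.5, h(m) = -0.375 (−); new bracket [3.5, 4]
m = 3.75, h(m) = 3.796875 (+); new bracket [3.5, 3.75]
m = 3.625, h(m) = 1.587891 (+); new bracket [3.5, 3.625]
m = 3.5625, h(m) = 0.5764 (+); new bracket [3.5, 3.5625]

3.5625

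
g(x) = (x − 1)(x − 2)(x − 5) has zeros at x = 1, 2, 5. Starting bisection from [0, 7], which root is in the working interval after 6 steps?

x = 3.5 gives g = -5.625, negative; keep [3.5, 7]
x = 5.25 gives g = 3.453125, positive; keep [3.5, 5.25]
x = 4.375 gives g = -5.009766, negative; keep [4.375, 5.25]
x = 4.8125 gives g = -2.0105, negative; keep [4.8125, 5.25]
x = 5.03125 gives g = 0.3819, positive; keep [4.8125, 5.03125]
x = 4.921875 gives g = -0.8953, negative; keep [4.921875, 5.03125]

5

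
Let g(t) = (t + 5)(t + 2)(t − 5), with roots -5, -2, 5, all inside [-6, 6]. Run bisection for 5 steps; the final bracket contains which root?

m = 0, g(m) = -50 (−); new bracket [0, 6]
m = 3, g(m) = -80 (−); new bracket [3, 6]
m = 4.5, g(m) = -30.875 (−); new bracket [4.5, 6]
m = 5.25, g(m) = 18.5781 (+); new bracket [4.5, 5.25]
m = 4.875, g(m) = -8.4863 (−); new bracket [4.875, 5.25]

5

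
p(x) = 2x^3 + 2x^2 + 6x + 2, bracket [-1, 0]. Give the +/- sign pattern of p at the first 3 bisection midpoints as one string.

-+-

m = -0.5, p(m) = -0.75 (−); new bracket [-0.5, 0]
m = -0.25, p(m) = 0.59375 (+); new bracket [-0.5, -0.25]
m = -0.375, p(m) = -0.074219 (−); new bracket [-0.375, -0.25]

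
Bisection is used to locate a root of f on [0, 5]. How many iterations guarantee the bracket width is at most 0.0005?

Width after n steps is 5/2^n. Need 2^n ≥ 5/0.0005 = 10000.
2^13 = 8192 < 10000 ≤ 2^14 = 16384, so n = 14.

14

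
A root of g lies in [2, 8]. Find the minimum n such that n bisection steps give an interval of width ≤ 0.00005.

17

Width after n steps is 6/2^n. Need 2^n ≥ 6/0.00005 = 120000.
2^16 = 65536 < 120000 ≤ 2^17 = 131072, so n = 17.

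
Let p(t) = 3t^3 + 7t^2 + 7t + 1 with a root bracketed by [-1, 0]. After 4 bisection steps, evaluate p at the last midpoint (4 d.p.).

t = -0.5 gives p = -1.125, negative; keep [-0.5, 0]
t = -0.25 gives p = -0.359375, negative; keep [-0.25, 0]
t = -0.125 gives p = 0.228516, positive; keep [-0.25, -0.125]
t = -0.1875 gives p = -0.0862, negative; keep [-0.1875, -0.125]

-0.0862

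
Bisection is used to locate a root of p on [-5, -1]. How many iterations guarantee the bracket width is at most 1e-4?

16

Width after n steps is 4/2^n. Need 2^n ≥ 4/1e-4 = 40000.
2^15 = 32768 < 40000 ≤ 2^16 = 65536, so n = 16.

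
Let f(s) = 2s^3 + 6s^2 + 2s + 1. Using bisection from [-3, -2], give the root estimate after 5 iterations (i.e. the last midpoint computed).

f(-2.5) = 2.25 > 0, so the root lies in [-3, -2.5]
f(-2.75) = -0.71875 < 0, so the root lies in [-2.75, -2.5]
f(-2.625) = 0.917969 > 0, so the root lies in [-2.75, -2.625]
f(-2.6875) = 0.1392 > 0, so the root lies in [-2.75, -2.6875]
f(-2.71875) = -0.2797 < 0, so the root lies in [-2.71875, -2.6875]

-2.71875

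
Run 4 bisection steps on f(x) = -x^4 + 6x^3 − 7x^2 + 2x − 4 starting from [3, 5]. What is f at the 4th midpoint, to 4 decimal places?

midpoint 4: f = 20 > 0 → [4, 5]
midpoint 4.5: f = -0.0625 < 0 → [4, 4.5]
midpoint 4.25: f = 12.402344 > 0 → [4.25, 4.5]
midpoint 4.375: f = 6.8435 > 0 → [4.375, 4.5]

6.8435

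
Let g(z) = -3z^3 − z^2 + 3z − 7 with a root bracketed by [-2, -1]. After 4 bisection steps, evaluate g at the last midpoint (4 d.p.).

-0.4939

z = -1.5 gives g = -3.625, negative; keep [-2, -1.5]
z = -1.75 gives g = 0.765625, positive; keep [-1.75, -1.5]
z = -1.625 gives g = -1.642578, negative; keep [-1.75, -1.625]
z = -1.6875 gives g = -0.4939, negative; keep [-1.75, -1.6875]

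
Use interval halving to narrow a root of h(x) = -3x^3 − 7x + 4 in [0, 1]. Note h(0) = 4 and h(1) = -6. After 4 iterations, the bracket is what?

midpoint 0.5: h = 0.125 > 0 → [0.5, 1]
midpoint 0.75: h = -2.515625 < 0 → [0.5, 0.75]
midpoint 0.625: h = -1.107422 < 0 → [0.5, 0.625]
midpoint 0.5625: h = -0.4714 < 0 → [0.5, 0.5625]

[0.5, 0.5625]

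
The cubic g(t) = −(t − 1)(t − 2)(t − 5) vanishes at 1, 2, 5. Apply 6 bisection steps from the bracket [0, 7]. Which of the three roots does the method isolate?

m = 3.5, g(m) = 5.625 (+); new bracket [3.5, 7]
m = 5.25, g(m) = -3.453125 (−); new bracket [3.5, 5.25]
m = 4.375, g(m) = 5.009766 (+); new bracket [4.375, 5.25]
m = 4.8125, g(m) = 2.0105 (+); new bracket [4.8125, 5.25]
m = 5.03125, g(m) = -0.3819 (−); new bracket [4.8125, 5.03125]
m = 4.921875, g(m) = 0.8953 (+); new bracket [4.921875, 5.03125]

5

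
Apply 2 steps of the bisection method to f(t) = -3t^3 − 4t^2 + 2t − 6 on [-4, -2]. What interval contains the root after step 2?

f(-3) = 33 > 0, so the root lies in [-3, -2]
f(-2.5) = 10.875 > 0, so the root lies in [-2.5, -2]

[-2.5, -2]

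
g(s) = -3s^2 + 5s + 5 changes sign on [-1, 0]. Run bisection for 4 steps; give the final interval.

g(-0.5) = 1.75 > 0, so the root lies in [-1, -0.5]
g(-0.75) = -0.4375 < 0, so the root lies in [-0.75, -0.5]
g(-0.625) = 0.703125 > 0, so the root lies in [-0.75, -0.625]
g(-0.6875) = 0.1445 > 0, so the root lies in [-0.75, -0.6875]

[-0.75, -0.6875]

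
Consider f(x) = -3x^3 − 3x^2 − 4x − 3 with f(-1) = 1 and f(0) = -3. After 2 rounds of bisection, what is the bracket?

midpoint -0.5: f = -1.375 < 0 → [-1, -0.5]
midpoint -0.75: f = -0.421875 < 0 → [-1, -0.75]

[-1, -0.75]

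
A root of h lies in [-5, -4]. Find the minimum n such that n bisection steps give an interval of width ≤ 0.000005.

18

Width after n steps is 1/2^n. Need 2^n ≥ 1/0.000005 = 200000.
2^17 = 131072 < 200000 ≤ 2^18 = 262144, so n = 18.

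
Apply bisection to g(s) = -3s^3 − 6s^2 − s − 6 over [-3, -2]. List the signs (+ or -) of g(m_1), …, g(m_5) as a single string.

++---

s = -2.5 gives g = 5.875, positive; keep [-2.5, -2]
s = -2.25 gives g = 0.046875, positive; keep [-2.25, -2]
s = -2.125 gives g = -2.181641, negative; keep [-2.25, -2.125]
s = -2.1875 gives g = -1.1208, negative; keep [-2.25, -2.1875]
s = -2.21875 gives g = -0.5506, negative; keep [-2.25, -2.21875]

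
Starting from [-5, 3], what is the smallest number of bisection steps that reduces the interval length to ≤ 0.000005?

21

Width after n steps is 8/2^n. Need 2^n ≥ 8/0.000005 = 1600000.
2^20 = 1048576 < 1600000 ≤ 2^21 = 2097152, so n = 21.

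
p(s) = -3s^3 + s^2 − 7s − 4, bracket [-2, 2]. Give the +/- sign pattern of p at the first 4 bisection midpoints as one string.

-++-

p(0) = -4 < 0, so the root lies in [-2, 0]
p(-1) = 7 > 0, so the root lies in [-1, 0]
p(-0.5) = 0.125 > 0, so the root lies in [-0.5, 0]
p(-0.25) = -2.1406 < 0, so the root lies in [-0.5, -0.25]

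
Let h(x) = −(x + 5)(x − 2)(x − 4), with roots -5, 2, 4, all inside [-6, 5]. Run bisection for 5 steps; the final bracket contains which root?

h(-0.5) = -50.625 < 0, so the root lies in [-6, -0.5]
h(-3.25) = -66.609375 < 0, so the root lies in [-6, -3.25]
h(-4.625) = -21.427734 < 0, so the root lies in [-6, -4.625]
h(-5.3125) = 21.2805 > 0, so the root lies in [-5.3125, -4.625]
h(-4.96875) = -1.9532 < 0, so the root lies in [-5.3125, -4.96875]

-5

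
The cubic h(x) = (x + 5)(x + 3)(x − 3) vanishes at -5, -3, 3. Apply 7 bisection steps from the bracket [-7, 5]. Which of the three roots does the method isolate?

m = -1, h(m) = -32 (−); new bracket [-1, 5]
m = 2, h(m) = -35 (−); new bracket [2, 5]
m = 3.5, h(m) = 27.625 (+); new bracket [2, 3.5]
m = 2.75, h(m) = -11.1406 (−); new bracket [2.75, 3.5]
m = 3.125, h(m) = 6.2207 (+); new bracket [2.75, 3.125]
m = 2.9375, h(m) = -2.9456 (−); new bracket [2.9375, 3.125]
m = 3.03125, h(m) = 1.5137 (+); new bracket [2.9375, 3.03125]

3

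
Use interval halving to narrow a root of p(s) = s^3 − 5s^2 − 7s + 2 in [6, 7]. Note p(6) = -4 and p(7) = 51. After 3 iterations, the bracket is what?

s = 6.5 gives p = 19.875, positive; keep [6, 6.5]
s = 6.25 gives p = 7.078125, positive; keep [6, 6.25]
s = 6.125 gives p = 1.330078, positive; keep [6, 6.125]

[6, 6.125]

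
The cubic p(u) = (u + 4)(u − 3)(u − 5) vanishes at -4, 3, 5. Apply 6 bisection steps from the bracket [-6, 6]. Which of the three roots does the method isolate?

p(0) = 60 > 0, so the root lies in [-6, 0]
p(-3) = 48 > 0, so the root lies in [-6, -3]
p(-4.5) = -35.625 < 0, so the root lies in [-4.5, -3]
p(-3.75) = 14.7656 > 0, so the root lies in [-4.5, -3.75]
p(-4.125) = -8.127 < 0, so the root lies in [-4.125, -3.75]
p(-3.9375) = 3.8752 > 0, so the root lies in [-4.125, -3.9375]

-4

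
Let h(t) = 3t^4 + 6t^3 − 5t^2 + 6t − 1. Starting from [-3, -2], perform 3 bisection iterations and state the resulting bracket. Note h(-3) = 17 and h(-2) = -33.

midpoint -2.5: h = -23.8125 < 0 → [-3, -2.5]
midpoint -2.75: h = -8.519531 < 0 → [-3, -2.75]
midpoint -2.875: h = 2.801514 > 0 → [-2.875, -2.75]

[-2.875, -2.75]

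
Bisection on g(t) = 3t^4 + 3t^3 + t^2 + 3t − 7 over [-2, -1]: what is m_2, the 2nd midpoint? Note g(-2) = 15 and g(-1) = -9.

-1.75

m = -1.5, g(m) = -4.1875 (−); new bracket [-2, -1.5]
m = -1.75, g(m) = 2.871094 (+); new bracket [-1.75, -1.5]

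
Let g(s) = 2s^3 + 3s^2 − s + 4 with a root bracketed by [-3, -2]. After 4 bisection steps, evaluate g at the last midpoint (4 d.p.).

s = -2.5 gives g = -6, negative; keep [-2.5, -2]
s = -2.25 gives g = -1.34375, negative; keep [-2.25, -2]
s = -2.125 gives g = 0.480469, positive; keep [-2.25, -2.125]
s = -2.1875 gives g = -0.3921, negative; keep [-2.1875, -2.125]

-0.3921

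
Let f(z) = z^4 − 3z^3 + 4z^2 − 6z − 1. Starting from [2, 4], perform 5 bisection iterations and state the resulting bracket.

[2.4375, 2.5]

z = 3 gives f = 17, positive; keep [2, 3]
z = 2.5 gives f = 1.1875, positive; keep [2, 2.5]
z = 2.25 gives f = -2.792969, negative; keep [2.25, 2.5]
z = 2.375 gives f = -1.0603, negative; keep [2.375, 2.5]
z = 2.4375 gives f = -0.0056, negative; keep [2.4375, 2.5]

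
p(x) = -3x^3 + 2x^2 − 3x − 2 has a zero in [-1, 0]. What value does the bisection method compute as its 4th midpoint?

-0.4375

p(-0.5) = 0.375 > 0, so the root lies in [-0.5, 0]
p(-0.25) = -1.078125 < 0, so the root lies in [-0.5, -0.25]
p(-0.375) = -0.435547 < 0, so the root lies in [-0.5, -0.375]
p(-0.4375) = -0.0535 < 0, so the root lies in [-0.5, -0.4375]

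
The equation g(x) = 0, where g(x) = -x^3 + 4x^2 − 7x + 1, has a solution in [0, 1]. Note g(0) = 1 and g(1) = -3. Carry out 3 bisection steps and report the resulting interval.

[0.125, 0.25]

midpoint 0.5: g = -1.625 < 0 → [0, 0.5]
midpoint 0.25: g = -0.515625 < 0 → [0, 0.25]
midpoint 0.125: g = 0.185547 > 0 → [0.125, 0.25]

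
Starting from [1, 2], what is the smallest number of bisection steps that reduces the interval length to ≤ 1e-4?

14

Width after n steps is 1/2^n. Need 2^n ≥ 1/1e-4 = 10000.
2^13 = 8192 < 10000 ≤ 2^14 = 16384, so n = 14.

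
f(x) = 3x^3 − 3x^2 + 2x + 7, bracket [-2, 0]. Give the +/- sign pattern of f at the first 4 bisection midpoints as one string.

-+++

f(-1) = -1 < 0, so the root lies in [-1, 0]
f(-0.5) = 4.875 > 0, so the root lies in [-1, -0.5]
f(-0.75) = 2.546875 > 0, so the root lies in [-1, -0.75]
f(-0.875) = 0.9434 > 0, so the root lies in [-1, -0.875]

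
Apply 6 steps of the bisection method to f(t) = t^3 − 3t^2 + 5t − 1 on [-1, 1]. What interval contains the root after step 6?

t = 0 gives f = -1, negative; keep [0, 1]
t = 0.5 gives f = 0.875, positive; keep [0, 0.5]
t = 0.25 gives f = 0.078125, positive; keep [0, 0.25]
t = 0.125 gives f = -0.4199, negative; keep [0.125, 0.25]
t = 0.1875 gives f = -0.1614, negative; keep [0.1875, 0.25]
t = 0.21875 gives f = -0.0393, negative; keep [0.21875, 0.25]

[0.21875, 0.25]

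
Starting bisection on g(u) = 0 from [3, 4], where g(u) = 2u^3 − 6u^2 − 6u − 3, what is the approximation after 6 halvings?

g(3.5) = -11.75 < 0, so the root lies in [3.5, 4]
g(3.75) = -4.40625 < 0, so the root lies in [3.75, 4]
g(3.875) = 0.027344 > 0, so the root lies in [3.75, 3.875]
g(3.8125) = -2.2554 < 0, so the root lies in [3.8125, 3.875]
g(3.84375) = -1.1307 < 0, so the root lies in [3.84375, 3.875]
g(3.859375) = -0.5559 < 0, so the root lies in [3.859375, 3.875]

3.859375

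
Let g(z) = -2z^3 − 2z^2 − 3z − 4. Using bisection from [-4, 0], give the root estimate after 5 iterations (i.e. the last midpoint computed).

g(-2) = 10 > 0, so the root lies in [-2, 0]
g(-1) = -1 < 0, so the root lies in [-2, -1]
g(-1.5) = 2.75 > 0, so the root lies in [-1.5, -1]
g(-1.25) = 0.5312 > 0, so the root lies in [-1.25, -1]
g(-1.125) = -0.3086 < 0, so the root lies in [-1.25, -1.125]

-1.125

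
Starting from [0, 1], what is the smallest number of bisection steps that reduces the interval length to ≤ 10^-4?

Width after n steps is 1/2^n. Need 2^n ≥ 1/10^-4 = 10000.
2^13 = 8192 < 10000 ≤ 2^14 = 16384, so n = 14.

14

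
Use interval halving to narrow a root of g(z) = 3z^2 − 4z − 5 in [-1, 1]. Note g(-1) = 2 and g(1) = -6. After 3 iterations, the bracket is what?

[-1, -0.75]

midpoint 0: g = -5 < 0 → [-1, 0]
midpoint -0.5: g = -2.25 < 0 → [-1, -0.5]
midpoint -0.75: g = -0.3125 < 0 → [-1, -0.75]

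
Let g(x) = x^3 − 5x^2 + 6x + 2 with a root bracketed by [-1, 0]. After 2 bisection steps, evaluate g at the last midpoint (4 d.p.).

m = -0.5, g(m) = -2.375 (−); new bracket [-0.5, 0]
m = -0.25, g(m) = 0.171875 (+); new bracket [-0.5, -0.25]

0.1719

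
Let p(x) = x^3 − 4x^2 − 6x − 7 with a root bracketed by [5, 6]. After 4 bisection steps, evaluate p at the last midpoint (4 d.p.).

-1.8328

m = 5.5, p(m) = 5.375 (+); new bracket [5, 5.5]
m = 5.25, p(m) = -4.046875 (−); new bracket [5.25, 5.5]
m = 5.375, p(m) = 0.474609 (+); new bracket [5.25, 5.375]
m = 5.3125, p(m) = -1.8328 (−); new bracket [5.3125, 5.375]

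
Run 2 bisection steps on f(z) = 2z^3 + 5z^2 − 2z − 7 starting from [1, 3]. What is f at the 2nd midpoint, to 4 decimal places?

z = 2 gives f = 25, positive; keep [1, 2]
z = 1.5 gives f = 8, positive; keep [1, 1.5]

8.0000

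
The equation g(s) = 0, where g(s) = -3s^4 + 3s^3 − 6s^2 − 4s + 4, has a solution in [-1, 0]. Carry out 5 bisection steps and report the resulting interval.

midpoint -0.5: g = 3.9375 > 0 → [-1, -0.5]
midpoint -0.75: g = 1.410156 > 0 → [-1, -0.75]
midpoint -0.875: g = -0.862061 < 0 → [-0.875, -0.75]
midpoint -0.8125: g = 0.3725 > 0 → [-0.875, -0.8125]
midpoint -0.84375: g = -0.219 < 0 → [-0.84375, -0.8125]

[-0.84375, -0.8125]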